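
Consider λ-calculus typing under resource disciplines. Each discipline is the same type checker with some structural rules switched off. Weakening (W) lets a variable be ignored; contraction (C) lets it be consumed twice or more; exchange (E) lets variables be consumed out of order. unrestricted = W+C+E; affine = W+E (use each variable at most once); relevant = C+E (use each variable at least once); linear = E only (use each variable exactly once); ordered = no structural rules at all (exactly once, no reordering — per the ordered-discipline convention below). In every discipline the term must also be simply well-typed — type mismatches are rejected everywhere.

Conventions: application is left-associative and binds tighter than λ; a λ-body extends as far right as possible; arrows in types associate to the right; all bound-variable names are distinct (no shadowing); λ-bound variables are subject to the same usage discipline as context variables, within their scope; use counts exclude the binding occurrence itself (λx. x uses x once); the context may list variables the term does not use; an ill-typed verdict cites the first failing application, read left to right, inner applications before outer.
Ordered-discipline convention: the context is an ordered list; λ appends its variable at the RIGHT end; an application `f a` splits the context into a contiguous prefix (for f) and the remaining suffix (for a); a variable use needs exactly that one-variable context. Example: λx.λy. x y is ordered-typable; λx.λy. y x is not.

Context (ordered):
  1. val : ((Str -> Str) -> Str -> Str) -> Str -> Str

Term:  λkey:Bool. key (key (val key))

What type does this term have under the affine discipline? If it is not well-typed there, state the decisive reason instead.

not well-typed under affine — fails simple typing
use counts: val=1, key (λ-bound)=3
left-to-right use order: key, key, val, key
typing: ill-typed: a function awaiting (Str -> Str) -> Str -> Str gets Bool
per-discipline verdicts: ordered ✗ · linear ✗ · affine ✗ · relevant ✗ · unrestricted ✗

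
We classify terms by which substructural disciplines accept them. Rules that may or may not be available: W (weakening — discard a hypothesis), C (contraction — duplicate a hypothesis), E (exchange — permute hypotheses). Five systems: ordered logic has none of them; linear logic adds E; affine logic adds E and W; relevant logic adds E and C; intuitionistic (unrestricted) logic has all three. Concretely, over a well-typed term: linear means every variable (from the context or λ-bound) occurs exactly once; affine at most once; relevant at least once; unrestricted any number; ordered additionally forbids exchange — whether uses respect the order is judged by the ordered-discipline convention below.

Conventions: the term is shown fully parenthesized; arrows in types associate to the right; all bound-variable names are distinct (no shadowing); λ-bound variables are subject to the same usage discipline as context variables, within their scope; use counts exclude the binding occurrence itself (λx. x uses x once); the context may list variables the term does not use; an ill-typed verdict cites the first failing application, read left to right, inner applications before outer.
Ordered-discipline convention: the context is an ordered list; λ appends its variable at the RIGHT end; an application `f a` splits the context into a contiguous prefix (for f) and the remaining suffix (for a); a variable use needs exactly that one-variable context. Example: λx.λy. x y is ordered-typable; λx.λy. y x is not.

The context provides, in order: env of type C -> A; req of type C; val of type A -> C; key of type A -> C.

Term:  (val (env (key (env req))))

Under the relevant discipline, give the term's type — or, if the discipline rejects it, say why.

term : C
usage: env: 2, req: 1, val: 1, key: 1
order of uses: val, env, key, env, req
typing: ✓ — C
all disciplines: ordered ✗ · linear ✗ · affine ✗ · relevant ✓ · unrestricted ✓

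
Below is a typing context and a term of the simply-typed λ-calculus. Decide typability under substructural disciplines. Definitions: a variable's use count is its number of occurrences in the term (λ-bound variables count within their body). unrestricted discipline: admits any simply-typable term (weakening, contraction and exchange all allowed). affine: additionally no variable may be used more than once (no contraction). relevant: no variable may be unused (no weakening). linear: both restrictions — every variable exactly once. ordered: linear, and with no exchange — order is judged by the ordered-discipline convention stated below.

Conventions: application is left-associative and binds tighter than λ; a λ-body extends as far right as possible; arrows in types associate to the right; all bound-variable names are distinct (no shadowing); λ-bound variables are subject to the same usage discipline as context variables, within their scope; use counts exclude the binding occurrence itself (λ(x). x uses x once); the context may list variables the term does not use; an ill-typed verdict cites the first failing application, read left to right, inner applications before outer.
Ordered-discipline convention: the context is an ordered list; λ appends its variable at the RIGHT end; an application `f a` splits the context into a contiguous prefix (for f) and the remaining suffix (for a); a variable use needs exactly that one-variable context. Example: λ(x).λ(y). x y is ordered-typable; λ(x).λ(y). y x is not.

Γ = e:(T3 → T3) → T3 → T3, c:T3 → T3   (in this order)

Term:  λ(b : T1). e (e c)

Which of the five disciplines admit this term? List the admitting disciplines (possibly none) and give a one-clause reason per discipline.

accepted by: unrestricted
variable uses: e=2, c=1, b (bound)=0
uses in reading order: e, e, c
typing: well-typed at T1 → T3 → T3
ordered: ✗ — e ×2 used more than once (contraction); b never used (weakening)
linear: ✗ — e ×2 used more than once (contraction); b never used (weakening)
affine: ✗ — e ×2 used more than once (contraction)
relevant: ✗ — b never used (weakening)
unrestricted: ✓ — typability at T1 → T3 → T3 is all that's needed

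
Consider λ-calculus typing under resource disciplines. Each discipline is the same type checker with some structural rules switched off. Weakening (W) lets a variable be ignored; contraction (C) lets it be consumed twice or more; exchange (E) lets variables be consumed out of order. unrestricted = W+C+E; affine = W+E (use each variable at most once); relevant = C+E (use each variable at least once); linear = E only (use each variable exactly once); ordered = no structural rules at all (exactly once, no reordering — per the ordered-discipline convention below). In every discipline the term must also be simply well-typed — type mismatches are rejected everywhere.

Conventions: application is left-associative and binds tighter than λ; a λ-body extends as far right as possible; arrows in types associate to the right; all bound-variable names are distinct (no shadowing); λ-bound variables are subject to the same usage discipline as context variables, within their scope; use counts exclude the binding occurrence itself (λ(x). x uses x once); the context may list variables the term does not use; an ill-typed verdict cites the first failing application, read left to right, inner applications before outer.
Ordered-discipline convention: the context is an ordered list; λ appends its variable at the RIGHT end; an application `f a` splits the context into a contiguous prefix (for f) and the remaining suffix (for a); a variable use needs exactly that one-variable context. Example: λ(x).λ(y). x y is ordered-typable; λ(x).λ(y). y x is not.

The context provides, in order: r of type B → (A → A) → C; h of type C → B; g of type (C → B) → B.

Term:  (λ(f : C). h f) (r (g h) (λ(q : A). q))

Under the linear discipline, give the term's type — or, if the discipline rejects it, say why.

not well-typed under linear — needs contraction — h ×2
usage: r=1; h=2; g=1; f (bound)=1; q (bound)=1
use order (left to right): h, f, r, g, h, q
typing: the term checks, with type B
summary: ordered ✗ | linear ✗ | affine ✗ | relevant ✓ | unrestricted ✓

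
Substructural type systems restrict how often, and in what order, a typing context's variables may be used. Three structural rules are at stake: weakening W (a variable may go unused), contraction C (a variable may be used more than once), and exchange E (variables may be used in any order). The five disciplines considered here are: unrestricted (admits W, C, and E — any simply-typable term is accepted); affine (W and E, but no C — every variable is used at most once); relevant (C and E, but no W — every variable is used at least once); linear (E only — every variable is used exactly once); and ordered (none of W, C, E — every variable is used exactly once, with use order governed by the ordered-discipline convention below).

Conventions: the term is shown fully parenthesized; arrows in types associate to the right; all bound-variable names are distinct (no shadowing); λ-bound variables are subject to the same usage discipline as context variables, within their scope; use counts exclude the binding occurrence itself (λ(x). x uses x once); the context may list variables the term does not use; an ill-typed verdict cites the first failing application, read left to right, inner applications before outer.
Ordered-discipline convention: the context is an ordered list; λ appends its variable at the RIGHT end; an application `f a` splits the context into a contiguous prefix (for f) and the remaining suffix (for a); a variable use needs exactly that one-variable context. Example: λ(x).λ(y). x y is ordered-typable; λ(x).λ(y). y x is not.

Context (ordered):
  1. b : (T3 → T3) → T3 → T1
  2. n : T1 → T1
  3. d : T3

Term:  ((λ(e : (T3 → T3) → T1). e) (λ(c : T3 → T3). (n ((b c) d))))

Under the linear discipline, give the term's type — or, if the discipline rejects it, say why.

term : (T3 → T3) → T1
usage: b ×1; n ×1; d ×1; e [bound] ×1; c [bound] ×1
order of uses: e, n, b, c, d
typing: the term checks, with type (T3 → T3) → T1
across the five disciplines: ordered ✗ | linear ✓ | affine ✓ | relevant ✓ | unrestricted ✓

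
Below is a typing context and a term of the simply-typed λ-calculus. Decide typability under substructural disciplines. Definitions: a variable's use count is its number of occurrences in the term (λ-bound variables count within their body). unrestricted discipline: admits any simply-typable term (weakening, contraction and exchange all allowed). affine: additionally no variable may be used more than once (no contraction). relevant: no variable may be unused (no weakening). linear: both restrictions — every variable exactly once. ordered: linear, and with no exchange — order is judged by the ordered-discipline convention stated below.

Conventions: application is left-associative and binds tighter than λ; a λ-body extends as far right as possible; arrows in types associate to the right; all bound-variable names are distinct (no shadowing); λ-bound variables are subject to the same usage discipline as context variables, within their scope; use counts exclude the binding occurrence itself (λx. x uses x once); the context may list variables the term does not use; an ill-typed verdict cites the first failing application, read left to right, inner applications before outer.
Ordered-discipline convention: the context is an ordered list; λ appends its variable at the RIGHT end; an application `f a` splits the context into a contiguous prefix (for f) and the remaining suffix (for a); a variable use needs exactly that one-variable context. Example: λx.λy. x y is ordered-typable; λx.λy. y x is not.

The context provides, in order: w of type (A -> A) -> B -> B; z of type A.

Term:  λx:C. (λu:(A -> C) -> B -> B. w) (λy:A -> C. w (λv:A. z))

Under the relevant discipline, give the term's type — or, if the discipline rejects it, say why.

not well-typed under relevant — needs weakening: x, u, y, v unused
variable uses: w=2; z=1; x [bound]=0; u [bound]=0; y [bound]=0; v [bound]=0
use order (left to right): w, w, z
typing: ✓ — C -> (A -> A) -> B -> B
per-discipline verdicts: ordered ✗; linear ✗; affine ✗; relevant ✗; unrestricted ✓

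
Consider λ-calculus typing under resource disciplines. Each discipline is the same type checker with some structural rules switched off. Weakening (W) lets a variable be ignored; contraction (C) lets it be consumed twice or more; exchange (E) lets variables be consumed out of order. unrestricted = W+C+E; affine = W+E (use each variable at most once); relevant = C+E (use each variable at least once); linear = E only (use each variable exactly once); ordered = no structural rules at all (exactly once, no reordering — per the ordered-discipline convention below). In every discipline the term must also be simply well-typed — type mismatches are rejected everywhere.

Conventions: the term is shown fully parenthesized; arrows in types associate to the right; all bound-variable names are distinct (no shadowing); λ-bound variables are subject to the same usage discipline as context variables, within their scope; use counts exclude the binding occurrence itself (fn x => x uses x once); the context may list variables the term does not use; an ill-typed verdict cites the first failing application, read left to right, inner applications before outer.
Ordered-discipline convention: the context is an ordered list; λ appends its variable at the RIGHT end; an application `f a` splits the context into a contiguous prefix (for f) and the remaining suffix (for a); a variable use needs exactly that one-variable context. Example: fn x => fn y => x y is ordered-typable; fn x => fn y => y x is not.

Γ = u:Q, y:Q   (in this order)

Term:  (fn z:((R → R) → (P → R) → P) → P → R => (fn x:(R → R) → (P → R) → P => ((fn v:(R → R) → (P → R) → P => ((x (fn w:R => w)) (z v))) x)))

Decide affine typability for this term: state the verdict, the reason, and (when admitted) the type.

no — repeated use of x ×2
use counts: u=0, y=0, z (bound)=1, x (bound)=2, v (bound)=1, w (bound)=1
order of uses: x, w, z, v, x
typing: well-typed at (((R → R) → (P → R) → P) → P → R) → ((R → R) → (P → R) → P) → P
all disciplines: ordered ✗; linear ✗; affine ✗; relevant ✗; unrestricted ✓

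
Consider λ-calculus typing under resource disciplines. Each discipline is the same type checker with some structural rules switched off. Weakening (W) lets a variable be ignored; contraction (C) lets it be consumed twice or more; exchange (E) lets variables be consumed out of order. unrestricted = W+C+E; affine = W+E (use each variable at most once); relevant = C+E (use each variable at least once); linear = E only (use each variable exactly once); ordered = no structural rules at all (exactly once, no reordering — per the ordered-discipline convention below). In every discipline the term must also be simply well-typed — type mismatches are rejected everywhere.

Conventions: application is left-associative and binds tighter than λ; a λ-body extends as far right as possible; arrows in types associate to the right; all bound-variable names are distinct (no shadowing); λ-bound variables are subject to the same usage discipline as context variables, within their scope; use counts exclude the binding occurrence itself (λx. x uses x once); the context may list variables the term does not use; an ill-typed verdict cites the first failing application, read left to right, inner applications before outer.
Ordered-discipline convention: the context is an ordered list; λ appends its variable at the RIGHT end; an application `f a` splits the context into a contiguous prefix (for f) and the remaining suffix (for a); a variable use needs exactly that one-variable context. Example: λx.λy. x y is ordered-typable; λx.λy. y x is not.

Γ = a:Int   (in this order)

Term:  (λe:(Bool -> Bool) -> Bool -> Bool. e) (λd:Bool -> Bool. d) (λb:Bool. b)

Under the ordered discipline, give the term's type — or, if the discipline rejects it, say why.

not well-typed under ordered — unused: a — weakening required
usage: a=0; e (bound)=1; d (bound)=1; b (bound)=1
uses in reading order: e, d, b
typing: well-typed at Bool -> Bool
all disciplines: ordered ✗ · linear ✗ · affine ✓ · relevant ✗ · unrestricted ✓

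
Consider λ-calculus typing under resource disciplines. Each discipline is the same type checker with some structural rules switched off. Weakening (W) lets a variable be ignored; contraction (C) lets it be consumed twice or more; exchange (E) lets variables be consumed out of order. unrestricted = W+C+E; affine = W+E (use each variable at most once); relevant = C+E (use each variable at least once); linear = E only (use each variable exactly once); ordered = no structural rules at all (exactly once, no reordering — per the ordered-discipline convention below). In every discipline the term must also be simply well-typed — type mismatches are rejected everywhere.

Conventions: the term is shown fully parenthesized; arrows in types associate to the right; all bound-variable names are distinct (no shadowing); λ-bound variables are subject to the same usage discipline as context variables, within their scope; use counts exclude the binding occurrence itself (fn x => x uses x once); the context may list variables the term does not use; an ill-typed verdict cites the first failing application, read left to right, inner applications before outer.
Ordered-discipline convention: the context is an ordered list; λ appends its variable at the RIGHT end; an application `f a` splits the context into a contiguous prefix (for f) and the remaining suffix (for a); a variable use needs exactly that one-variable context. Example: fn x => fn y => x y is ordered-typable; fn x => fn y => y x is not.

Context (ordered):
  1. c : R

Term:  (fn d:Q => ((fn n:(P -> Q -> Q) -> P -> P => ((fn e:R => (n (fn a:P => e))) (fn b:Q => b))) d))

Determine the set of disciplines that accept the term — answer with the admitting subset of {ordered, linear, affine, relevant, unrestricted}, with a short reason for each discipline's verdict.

accepted by: none
usage: c: 0×, d (bound): 1×, n (bound): 1×, e (bound): 1×, a (bound): 0×, b (bound): 1×
uses in reading order: n, e, b, d
typing: ill-typed: an argument P -> R mismatches the expected P -> Q -> Q
ordered ✗ (fails simple typing)
linear ✗ (a type mismatch blocks all five)
affine ✗ (the type mismatch rejects it)
relevant ✗ (not simply typable)
unrestricted ✗ (fails simple typing)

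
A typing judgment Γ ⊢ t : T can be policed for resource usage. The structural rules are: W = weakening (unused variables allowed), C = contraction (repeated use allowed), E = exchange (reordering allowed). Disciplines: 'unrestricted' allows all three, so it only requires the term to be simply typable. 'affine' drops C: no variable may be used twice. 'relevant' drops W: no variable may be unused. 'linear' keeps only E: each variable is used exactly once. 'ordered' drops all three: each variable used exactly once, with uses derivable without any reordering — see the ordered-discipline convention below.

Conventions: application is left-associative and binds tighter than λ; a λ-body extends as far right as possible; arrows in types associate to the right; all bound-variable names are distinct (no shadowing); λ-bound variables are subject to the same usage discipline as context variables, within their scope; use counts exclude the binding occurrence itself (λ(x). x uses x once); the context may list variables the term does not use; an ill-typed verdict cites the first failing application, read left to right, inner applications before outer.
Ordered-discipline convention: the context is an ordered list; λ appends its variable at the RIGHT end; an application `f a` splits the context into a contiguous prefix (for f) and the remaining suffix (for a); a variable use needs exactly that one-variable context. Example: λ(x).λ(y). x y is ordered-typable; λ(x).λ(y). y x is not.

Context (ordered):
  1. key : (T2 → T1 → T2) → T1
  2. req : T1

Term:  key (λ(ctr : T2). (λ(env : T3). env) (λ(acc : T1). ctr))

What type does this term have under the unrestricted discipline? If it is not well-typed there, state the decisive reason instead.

not well-typed under unrestricted — a type mismatch blocks all five
use counts: key ×1, req ×0, ctr (λ-bound) ×1, env (λ-bound) ×1, acc (λ-bound) ×0
order of uses: key, env, ctr
typing: ill-typed: an application expects T3 but receives T1 → T2
per-discipline verdicts: ordered ✗; linear ✗; affine ✗; relevant ✗; unrestricted ✗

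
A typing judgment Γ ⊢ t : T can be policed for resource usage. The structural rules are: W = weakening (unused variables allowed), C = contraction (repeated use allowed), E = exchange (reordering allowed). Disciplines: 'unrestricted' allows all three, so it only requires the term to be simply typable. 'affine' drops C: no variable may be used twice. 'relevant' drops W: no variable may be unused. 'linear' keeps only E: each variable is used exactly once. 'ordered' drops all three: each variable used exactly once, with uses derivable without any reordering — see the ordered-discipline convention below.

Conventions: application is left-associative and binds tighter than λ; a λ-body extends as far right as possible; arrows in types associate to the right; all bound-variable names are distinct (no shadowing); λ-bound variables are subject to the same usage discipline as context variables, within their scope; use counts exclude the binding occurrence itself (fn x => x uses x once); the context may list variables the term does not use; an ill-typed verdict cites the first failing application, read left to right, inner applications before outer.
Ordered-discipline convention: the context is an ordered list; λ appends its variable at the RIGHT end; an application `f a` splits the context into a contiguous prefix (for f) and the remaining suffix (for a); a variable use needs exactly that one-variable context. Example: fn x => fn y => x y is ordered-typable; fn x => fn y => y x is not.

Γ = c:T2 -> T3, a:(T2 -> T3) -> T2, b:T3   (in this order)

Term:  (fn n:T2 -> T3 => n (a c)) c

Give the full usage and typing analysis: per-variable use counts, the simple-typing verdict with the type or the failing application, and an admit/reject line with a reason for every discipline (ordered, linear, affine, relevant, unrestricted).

variable uses: c: 2; a: 1; b: 0; n (λ-bound): 1
use order (left to right): n, a, c, c
typing: well-typed — term : T3
ordered: ✗, c ×2 used more than once (contraction); unused: b — weakening required
linear: ✗, c ×2 used more than once (contraction); unused: b — weakening required
affine: ✗, c ×2 used more than once (contraction)
relevant: ✗, unused: b — weakening required
unrestricted: ✓, type-checks (T3) and nothing is barred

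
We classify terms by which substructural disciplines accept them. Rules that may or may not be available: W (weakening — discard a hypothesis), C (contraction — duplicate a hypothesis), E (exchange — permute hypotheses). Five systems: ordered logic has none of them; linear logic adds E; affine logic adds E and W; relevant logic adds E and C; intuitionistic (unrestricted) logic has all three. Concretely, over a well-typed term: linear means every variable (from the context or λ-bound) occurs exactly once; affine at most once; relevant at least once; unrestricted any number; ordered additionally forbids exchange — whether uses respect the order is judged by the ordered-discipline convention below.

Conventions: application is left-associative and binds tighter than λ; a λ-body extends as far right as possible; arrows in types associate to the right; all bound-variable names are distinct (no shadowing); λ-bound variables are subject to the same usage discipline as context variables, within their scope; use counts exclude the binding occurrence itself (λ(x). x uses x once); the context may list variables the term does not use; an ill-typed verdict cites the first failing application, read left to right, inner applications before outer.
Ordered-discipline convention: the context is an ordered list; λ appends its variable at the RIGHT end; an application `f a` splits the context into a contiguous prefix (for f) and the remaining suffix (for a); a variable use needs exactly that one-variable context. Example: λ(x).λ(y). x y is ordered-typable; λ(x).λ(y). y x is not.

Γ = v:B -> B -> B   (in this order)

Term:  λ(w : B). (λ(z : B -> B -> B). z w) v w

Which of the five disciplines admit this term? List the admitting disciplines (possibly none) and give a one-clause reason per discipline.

admitted in: relevant, unrestricted
usage: v ×1; w (bound) ×2; z (bound) ×1
uses in reading order: z, w, v, w
typing: ✓ — B -> B
ordered ✗ (repeated use of w ×2)
linear ✗ (repeated use of w ×2)
affine ✗ (repeated use of w ×2)
relevant ✓ (at least one use each (v, w, z))
unrestricted ✓ (type-checks (B -> B) and nothing is barred)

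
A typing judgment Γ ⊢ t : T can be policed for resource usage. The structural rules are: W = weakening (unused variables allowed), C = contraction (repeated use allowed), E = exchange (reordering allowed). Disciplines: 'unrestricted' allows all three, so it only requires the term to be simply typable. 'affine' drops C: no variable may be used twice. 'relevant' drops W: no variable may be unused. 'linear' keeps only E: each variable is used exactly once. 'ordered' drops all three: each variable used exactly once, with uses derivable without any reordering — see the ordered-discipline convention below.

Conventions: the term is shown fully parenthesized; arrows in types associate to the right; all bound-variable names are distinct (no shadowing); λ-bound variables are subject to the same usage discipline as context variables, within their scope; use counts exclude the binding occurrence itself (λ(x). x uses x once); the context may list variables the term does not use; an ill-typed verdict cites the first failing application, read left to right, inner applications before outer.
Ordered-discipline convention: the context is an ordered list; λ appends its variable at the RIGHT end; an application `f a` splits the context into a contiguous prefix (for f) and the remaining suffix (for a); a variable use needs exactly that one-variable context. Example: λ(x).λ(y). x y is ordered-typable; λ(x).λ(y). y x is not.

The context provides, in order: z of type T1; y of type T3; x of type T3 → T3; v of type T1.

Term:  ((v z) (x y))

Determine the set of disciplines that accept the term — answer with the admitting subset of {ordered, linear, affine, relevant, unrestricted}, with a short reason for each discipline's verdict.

admitted by: none
counts: z: 1; y: 1; x: 1; v: 1
uses in reading order: v, z, x, y
typing: ill-typed: non-arrow in function slot: T1
ordered ✗ (not simply typable)
linear ✗ (fails simple typing)
affine ✗ (a type mismatch blocks all five)
relevant ✗ (the type mismatch rejects it)
unrestricted ✗ (not simply typable)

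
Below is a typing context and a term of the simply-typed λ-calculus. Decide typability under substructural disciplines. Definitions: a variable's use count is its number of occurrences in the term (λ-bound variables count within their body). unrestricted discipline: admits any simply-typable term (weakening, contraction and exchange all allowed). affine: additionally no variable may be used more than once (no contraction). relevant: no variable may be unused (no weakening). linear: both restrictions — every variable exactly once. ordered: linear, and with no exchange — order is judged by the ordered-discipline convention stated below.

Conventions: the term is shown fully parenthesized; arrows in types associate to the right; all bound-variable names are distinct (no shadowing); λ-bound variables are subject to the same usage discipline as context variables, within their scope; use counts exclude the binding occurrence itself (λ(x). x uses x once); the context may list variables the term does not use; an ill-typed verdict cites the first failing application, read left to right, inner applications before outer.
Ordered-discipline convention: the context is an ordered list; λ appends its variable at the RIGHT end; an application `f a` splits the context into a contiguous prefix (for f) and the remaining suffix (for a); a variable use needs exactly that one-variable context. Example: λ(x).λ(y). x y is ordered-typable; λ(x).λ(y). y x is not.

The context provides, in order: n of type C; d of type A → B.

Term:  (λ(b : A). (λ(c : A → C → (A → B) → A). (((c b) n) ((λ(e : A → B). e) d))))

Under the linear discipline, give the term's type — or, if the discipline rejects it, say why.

term : A → (A → C → (A → B) → A) → A
counts: n ×1; d ×1; b (bound) ×1; c (bound) ×1; e (bound) ×1
order of uses: c, b, n, e, d
typing: well-typed at A → (A → C → (A → B) → A) → A
all disciplines: ordered ✗ · linear ✓ · affine ✓ · relevant ✓ · unrestricted ✓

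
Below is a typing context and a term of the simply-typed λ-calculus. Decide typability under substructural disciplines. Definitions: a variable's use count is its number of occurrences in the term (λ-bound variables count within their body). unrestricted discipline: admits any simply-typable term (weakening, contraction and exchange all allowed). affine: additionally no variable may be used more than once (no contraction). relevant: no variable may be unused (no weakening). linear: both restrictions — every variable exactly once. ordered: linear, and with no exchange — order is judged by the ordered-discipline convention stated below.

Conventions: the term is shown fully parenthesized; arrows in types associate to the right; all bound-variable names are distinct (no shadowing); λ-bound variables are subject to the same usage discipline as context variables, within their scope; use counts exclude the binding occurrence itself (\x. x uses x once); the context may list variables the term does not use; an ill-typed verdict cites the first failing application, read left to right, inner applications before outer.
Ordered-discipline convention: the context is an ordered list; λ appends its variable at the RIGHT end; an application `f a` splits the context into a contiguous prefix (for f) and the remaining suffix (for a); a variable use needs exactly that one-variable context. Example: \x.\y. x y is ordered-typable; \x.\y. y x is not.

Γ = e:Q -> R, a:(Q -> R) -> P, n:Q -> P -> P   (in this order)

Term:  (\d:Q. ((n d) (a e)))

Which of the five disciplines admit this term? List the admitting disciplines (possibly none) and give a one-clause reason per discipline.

admitted by: linear, affine, relevant, unrestricted
variable uses: e: 1; a: 1; n: 1; d [bound]: 1
use order (left to right): n, d, a, e
typing: well-typed at Q -> P
ordered ✗ (needs exchange: uses follow n, d, a, e)
linear ✓ (exactly-once usage across e, a, n, d)
affine ✓ (at most one use each (e, a, n, d))
relevant ✓ (none of e, a, n, d goes unused)
unrestricted ✓ (type-checks (Q -> P) and nothing is barred)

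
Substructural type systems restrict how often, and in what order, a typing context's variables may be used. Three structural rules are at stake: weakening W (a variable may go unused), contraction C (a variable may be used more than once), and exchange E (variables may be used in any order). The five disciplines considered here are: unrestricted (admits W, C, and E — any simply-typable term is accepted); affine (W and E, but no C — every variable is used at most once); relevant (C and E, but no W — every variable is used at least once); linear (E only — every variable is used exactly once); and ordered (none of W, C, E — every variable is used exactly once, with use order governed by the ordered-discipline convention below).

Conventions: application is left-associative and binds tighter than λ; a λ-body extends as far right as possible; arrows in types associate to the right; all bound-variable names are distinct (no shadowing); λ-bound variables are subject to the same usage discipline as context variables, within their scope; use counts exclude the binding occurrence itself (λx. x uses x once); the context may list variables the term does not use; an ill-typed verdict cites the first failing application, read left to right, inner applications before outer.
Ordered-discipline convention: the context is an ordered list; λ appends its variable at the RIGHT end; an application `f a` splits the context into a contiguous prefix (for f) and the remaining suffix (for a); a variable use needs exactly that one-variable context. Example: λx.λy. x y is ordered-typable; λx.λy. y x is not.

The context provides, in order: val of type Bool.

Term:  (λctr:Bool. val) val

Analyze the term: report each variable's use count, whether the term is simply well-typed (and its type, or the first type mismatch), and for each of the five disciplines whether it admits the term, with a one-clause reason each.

usage: val: 2×; ctr (bound): 0×
left-to-right use order: val, val
typing: well-typed at Bool
ordered: ✗, repeated use of val ×2; needs weakening: ctr unused
linear: ✗, repeated use of val ×2; needs weakening: ctr unused
affine: ✗, repeated use of val ×2
relevant: ✗, needs weakening: ctr unused
unrestricted: ✓, well-typed at Bool; no restrictions here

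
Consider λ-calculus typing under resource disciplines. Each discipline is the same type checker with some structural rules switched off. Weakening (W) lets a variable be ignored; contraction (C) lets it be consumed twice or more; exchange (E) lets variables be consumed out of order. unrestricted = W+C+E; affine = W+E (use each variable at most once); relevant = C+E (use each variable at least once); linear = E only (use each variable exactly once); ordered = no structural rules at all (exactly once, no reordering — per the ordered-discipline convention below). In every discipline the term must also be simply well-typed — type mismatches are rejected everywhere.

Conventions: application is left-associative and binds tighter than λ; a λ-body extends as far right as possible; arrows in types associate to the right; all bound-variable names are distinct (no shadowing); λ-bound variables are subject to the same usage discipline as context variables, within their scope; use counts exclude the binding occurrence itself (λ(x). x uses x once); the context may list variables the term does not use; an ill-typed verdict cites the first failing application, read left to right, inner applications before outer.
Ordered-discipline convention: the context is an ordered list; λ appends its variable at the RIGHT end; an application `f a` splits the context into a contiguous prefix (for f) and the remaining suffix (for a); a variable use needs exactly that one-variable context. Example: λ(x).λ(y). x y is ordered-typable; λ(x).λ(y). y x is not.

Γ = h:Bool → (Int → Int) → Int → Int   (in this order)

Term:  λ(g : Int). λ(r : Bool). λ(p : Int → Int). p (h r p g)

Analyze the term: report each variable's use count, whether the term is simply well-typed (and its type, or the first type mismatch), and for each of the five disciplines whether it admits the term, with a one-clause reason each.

usage: h: 1; g [bound]: 1; r [bound]: 1; p [bound]: 2
use order (left to right): p, h, r, p, g
typing: the term checks, with type Int → Bool → (Int → Int) → Int
ordered: ✗, uses contraction: p ×2
linear: ✗, uses contraction: p ×2
affine: ✗, uses contraction: p ×2
relevant: ✓, at least one use each (h, g, r, p)
unrestricted: ✓, typability at Int → Bool → (Int → Int) → Int is all that's needed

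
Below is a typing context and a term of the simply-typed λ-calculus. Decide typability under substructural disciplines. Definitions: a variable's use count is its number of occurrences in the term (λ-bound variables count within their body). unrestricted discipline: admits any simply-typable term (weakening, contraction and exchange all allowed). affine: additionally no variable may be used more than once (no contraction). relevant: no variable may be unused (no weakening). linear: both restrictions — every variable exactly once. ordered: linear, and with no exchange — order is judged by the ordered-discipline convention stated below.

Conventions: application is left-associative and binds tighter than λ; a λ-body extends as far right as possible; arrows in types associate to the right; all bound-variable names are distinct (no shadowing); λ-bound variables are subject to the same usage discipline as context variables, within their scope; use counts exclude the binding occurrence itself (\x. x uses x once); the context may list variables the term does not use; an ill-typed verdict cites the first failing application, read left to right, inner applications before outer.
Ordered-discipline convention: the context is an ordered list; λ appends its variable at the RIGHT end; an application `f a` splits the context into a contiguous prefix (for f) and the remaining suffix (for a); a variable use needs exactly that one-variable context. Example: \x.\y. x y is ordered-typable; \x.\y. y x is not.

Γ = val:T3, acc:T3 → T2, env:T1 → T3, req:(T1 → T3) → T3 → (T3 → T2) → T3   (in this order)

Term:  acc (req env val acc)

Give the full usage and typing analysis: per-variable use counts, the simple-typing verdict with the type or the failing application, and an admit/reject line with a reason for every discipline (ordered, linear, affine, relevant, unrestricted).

usage: val=1; acc=2; env=1; req=1
left-to-right use order: acc, req, env, val, acc
typing: ✓ — T2
ordered ✗ (repeated use of acc ×2)
linear ✗ (repeated use of acc ×2)
affine ✗ (repeated use of acc ×2)
relevant ✓ (val, acc, env, req: all used, weakening unneeded)
unrestricted ✓ (typability at T2 is all that's needed)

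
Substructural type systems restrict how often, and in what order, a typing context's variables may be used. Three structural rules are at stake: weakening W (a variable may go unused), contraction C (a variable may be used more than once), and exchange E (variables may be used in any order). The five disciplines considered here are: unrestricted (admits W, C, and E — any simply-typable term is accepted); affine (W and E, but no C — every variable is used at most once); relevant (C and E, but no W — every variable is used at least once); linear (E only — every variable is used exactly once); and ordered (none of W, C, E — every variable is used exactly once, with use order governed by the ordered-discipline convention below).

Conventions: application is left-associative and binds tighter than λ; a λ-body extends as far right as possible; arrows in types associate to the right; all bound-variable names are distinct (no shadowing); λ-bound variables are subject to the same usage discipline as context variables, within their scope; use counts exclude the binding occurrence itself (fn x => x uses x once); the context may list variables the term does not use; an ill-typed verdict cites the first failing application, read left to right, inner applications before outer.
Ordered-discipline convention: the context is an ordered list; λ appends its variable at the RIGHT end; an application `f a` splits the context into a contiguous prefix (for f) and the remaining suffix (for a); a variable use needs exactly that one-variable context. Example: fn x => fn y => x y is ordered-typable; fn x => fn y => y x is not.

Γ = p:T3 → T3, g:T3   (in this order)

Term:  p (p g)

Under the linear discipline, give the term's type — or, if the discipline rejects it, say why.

not well-typed under linear — repeated use of p ×2
variable uses: p: 2, g: 1
use order (left to right): p, p, g
typing: the term checks, with type T3
across the five disciplines: ordered ✗ · linear ✗ · affine ✗ · relevant ✓ · unrestricted ✓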